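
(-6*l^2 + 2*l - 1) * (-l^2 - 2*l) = 6*l^4 + 10*l^3 - 3*l^2 + 2*l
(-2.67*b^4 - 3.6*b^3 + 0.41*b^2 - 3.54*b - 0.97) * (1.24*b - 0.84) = -3.3108*b^5 - 2.2212*b^4 + 3.5324*b^3 - 4.734*b^2 + 1.7708*b + 0.8148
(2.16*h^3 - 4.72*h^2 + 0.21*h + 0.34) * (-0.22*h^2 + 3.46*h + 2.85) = -0.4752*h^5 + 8.512*h^4 - 10.2214*h^3 - 12.8002*h^2 + 1.7749*h + 0.969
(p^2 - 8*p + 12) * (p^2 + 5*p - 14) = p^4 - 3*p^3 - 42*p^2 + 172*p - 168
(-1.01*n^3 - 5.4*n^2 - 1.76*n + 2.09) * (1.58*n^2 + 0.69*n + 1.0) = -1.5958*n^5 - 9.2289*n^4 - 7.5168*n^3 - 3.3122*n^2 - 0.3179*n + 2.09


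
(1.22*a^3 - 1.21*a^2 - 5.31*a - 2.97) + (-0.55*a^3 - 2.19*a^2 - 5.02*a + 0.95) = 0.67*a^3 - 3.4*a^2 - 10.33*a - 2.02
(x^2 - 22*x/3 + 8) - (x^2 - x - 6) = 14 - 19*x/3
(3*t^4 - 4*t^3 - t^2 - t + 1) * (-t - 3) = -3*t^5 - 5*t^4 + 13*t^3 + 4*t^2 + 2*t - 3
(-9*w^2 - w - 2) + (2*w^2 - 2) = -7*w^2 - w - 4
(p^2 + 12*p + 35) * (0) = 0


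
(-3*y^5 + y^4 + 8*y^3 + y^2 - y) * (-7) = 21*y^5 - 7*y^4 - 56*y^3 - 7*y^2 + 7*y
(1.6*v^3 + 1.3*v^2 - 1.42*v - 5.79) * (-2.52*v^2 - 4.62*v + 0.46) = -4.032*v^5 - 10.668*v^4 - 1.6916*v^3 + 21.7492*v^2 + 26.0966*v - 2.6634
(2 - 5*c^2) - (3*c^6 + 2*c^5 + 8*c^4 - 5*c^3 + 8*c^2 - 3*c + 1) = -3*c^6 - 2*c^5 - 8*c^4 + 5*c^3 - 13*c^2 + 3*c + 1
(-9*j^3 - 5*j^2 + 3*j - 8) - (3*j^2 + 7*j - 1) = -9*j^3 - 8*j^2 - 4*j - 7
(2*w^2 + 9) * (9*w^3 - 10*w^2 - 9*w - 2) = 18*w^5 - 20*w^4 + 63*w^3 - 94*w^2 - 81*w - 18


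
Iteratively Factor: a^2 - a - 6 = (a + 2)*(a - 3)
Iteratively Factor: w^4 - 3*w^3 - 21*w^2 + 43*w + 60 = (w + 4)*(w^3 - 7*w^2 + 7*w + 15) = (w - 3)*(w + 4)*(w^2 - 4*w - 5) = (w - 5)*(w - 3)*(w + 4)*(w + 1)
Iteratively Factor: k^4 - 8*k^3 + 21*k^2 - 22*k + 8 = (k - 4)*(k^3 - 4*k^2 + 5*k - 2) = (k - 4)*(k - 1)*(k^2 - 3*k + 2) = (k - 4)*(k - 2)*(k - 1)*(k - 1)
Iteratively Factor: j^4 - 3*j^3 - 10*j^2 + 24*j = (j - 4)*(j^3 + j^2 - 6*j) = (j - 4)*(j + 3)*(j^2 - 2*j) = (j - 4)*(j - 2)*(j + 3)*(j)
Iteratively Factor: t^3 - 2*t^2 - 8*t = (t - 4)*(t^2 + 2*t) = (t - 4)*(t + 2)*(t)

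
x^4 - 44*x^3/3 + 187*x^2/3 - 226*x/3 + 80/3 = (x - 8)*(x - 5)*(x - 1)*(x - 2/3)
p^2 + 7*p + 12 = (p + 3)*(p + 4)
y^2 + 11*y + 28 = (y + 4)*(y + 7)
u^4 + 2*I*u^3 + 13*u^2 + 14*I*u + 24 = (u - 3*I)*(u - I)*(u + 2*I)*(u + 4*I)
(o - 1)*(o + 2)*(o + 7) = o^3 + 8*o^2 + 5*o - 14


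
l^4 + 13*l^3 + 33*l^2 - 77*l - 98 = (l - 2)*(l + 1)*(l + 7)^2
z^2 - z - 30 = (z - 6)*(z + 5)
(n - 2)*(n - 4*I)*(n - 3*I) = n^3 - 2*n^2 - 7*I*n^2 - 12*n + 14*I*n + 24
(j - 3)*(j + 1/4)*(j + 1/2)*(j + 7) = j^4 + 19*j^3/4 - 143*j^2/8 - 61*j/4 - 21/8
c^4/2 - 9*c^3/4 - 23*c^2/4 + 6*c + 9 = (c/2 + 1)*(c - 6)*(c - 3/2)*(c + 1)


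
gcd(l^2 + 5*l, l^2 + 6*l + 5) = l + 5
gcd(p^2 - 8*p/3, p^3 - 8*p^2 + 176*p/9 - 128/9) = p - 8/3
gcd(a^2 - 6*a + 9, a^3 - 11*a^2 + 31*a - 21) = a - 3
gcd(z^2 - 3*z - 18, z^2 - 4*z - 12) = z - 6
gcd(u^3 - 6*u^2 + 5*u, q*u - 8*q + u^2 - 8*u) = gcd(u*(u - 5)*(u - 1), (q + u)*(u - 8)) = 1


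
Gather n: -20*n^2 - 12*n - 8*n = -20*n^2 - 20*n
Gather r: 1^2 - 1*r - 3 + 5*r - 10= 4*r - 12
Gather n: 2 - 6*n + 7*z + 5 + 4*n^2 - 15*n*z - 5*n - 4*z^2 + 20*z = 4*n^2 + n*(-15*z - 11) - 4*z^2 + 27*z + 7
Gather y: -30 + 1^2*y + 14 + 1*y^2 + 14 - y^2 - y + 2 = 0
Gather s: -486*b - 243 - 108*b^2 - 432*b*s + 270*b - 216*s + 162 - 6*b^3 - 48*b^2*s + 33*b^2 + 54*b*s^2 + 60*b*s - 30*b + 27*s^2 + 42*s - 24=-6*b^3 - 75*b^2 - 246*b + s^2*(54*b + 27) + s*(-48*b^2 - 372*b - 174) - 105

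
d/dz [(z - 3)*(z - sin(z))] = z + (3 - z)*(cos(z) - 1) - sin(z)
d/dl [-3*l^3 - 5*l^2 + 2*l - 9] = -9*l^2 - 10*l + 2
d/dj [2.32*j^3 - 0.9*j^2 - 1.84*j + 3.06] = 6.96*j^2 - 1.8*j - 1.84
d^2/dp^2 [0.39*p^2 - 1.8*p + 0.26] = 0.780000000000000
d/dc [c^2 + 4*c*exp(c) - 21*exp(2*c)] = 4*c*exp(c) + 2*c - 42*exp(2*c) + 4*exp(c)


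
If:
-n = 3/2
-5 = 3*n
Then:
No Solution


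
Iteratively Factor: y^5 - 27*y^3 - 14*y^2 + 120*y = (y - 2)*(y^4 + 2*y^3 - 23*y^2 - 60*y) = (y - 5)*(y - 2)*(y^3 + 7*y^2 + 12*y) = y*(y - 5)*(y - 2)*(y^2 + 7*y + 12) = y*(y - 5)*(y - 2)*(y + 3)*(y + 4)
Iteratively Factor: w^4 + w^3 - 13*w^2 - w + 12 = (w - 3)*(w^3 + 4*w^2 - w - 4) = (w - 3)*(w + 1)*(w^2 + 3*w - 4) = (w - 3)*(w - 1)*(w + 1)*(w + 4)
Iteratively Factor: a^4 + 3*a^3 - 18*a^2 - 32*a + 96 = (a - 3)*(a^3 + 6*a^2 - 32) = (a - 3)*(a + 4)*(a^2 + 2*a - 8) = (a - 3)*(a - 2)*(a + 4)*(a + 4)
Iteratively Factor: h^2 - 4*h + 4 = (h - 2)*(h - 2)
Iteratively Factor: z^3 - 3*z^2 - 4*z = (z)*(z^2 - 3*z - 4) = z*(z + 1)*(z - 4)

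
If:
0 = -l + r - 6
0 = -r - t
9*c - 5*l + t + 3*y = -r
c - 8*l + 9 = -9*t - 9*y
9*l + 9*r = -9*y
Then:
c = -459/304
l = -873/304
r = 951/304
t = -951/304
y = -39/152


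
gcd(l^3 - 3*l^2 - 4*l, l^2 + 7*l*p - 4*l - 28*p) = l - 4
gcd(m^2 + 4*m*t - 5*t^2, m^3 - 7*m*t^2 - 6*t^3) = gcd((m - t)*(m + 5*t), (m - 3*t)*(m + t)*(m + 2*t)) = 1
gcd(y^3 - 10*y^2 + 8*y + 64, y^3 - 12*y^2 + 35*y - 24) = y - 8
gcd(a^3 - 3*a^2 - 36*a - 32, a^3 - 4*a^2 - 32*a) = a^2 - 4*a - 32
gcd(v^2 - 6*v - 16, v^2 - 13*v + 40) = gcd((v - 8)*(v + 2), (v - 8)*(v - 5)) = v - 8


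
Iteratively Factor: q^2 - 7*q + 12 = (q - 4)*(q - 3)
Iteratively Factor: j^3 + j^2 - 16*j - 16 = (j + 4)*(j^2 - 3*j - 4) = (j - 4)*(j + 4)*(j + 1)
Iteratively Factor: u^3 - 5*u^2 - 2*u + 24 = (u + 2)*(u^2 - 7*u + 12) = (u - 3)*(u + 2)*(u - 4)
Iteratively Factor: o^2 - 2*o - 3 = (o - 3)*(o + 1)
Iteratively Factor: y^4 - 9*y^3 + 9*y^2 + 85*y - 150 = (y + 3)*(y^3 - 12*y^2 + 45*y - 50) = (y - 5)*(y + 3)*(y^2 - 7*y + 10) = (y - 5)*(y - 2)*(y + 3)*(y - 5)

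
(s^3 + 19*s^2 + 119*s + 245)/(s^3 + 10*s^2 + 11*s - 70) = (s + 7)/(s - 2)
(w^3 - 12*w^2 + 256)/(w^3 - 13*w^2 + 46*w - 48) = (w^2 - 4*w - 32)/(w^2 - 5*w + 6)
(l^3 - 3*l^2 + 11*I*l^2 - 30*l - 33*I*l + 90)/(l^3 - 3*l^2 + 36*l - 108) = (l + 5*I)/(l - 6*I)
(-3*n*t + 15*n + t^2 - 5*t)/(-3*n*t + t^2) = (t - 5)/t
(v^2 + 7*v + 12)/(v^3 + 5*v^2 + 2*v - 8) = (v + 3)/(v^2 + v - 2)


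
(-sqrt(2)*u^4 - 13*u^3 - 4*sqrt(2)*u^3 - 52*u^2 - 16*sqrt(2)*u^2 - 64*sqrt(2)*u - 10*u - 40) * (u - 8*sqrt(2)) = -sqrt(2)*u^5 - 4*sqrt(2)*u^4 + 3*u^4 + 12*u^3 + 88*sqrt(2)*u^3 + 246*u^2 + 352*sqrt(2)*u^2 + 80*sqrt(2)*u + 984*u + 320*sqrt(2)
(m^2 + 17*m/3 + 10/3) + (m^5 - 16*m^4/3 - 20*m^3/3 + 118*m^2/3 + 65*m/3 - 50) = m^5 - 16*m^4/3 - 20*m^3/3 + 121*m^2/3 + 82*m/3 - 140/3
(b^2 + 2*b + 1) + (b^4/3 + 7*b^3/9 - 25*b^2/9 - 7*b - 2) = b^4/3 + 7*b^3/9 - 16*b^2/9 - 5*b - 1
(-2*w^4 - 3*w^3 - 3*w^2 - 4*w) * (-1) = 2*w^4 + 3*w^3 + 3*w^2 + 4*w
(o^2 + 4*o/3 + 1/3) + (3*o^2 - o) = 4*o^2 + o/3 + 1/3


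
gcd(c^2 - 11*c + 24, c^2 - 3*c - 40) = c - 8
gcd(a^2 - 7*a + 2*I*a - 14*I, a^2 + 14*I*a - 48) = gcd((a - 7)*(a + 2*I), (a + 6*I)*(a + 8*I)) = 1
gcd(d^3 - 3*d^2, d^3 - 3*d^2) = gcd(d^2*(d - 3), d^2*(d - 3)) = d^3 - 3*d^2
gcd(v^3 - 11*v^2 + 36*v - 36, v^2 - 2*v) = v - 2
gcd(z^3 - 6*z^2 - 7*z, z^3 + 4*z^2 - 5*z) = z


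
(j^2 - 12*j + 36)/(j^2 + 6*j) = (j^2 - 12*j + 36)/(j*(j + 6))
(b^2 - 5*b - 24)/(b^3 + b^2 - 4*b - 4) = (b^2 - 5*b - 24)/(b^3 + b^2 - 4*b - 4)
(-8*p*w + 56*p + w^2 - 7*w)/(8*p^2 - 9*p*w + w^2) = (7 - w)/(p - w)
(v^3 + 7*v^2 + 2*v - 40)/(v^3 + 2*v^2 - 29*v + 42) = (v^2 + 9*v + 20)/(v^2 + 4*v - 21)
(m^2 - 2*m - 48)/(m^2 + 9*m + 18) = (m - 8)/(m + 3)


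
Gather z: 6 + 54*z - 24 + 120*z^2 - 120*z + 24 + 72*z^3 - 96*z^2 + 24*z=72*z^3 + 24*z^2 - 42*z + 6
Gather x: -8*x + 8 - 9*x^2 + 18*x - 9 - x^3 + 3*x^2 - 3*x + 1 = -x^3 - 6*x^2 + 7*x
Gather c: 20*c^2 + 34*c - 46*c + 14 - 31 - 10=20*c^2 - 12*c - 27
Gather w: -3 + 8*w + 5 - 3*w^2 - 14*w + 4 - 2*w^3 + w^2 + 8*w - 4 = -2*w^3 - 2*w^2 + 2*w + 2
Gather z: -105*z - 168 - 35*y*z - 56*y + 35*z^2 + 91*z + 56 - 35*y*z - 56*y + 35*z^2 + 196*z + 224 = -112*y + 70*z^2 + z*(182 - 70*y) + 112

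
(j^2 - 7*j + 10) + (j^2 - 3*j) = 2*j^2 - 10*j + 10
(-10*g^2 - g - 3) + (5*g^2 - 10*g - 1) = -5*g^2 - 11*g - 4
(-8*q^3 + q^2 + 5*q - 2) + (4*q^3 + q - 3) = -4*q^3 + q^2 + 6*q - 5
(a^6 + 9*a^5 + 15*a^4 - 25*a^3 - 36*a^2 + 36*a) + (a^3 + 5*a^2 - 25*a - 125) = a^6 + 9*a^5 + 15*a^4 - 24*a^3 - 31*a^2 + 11*a - 125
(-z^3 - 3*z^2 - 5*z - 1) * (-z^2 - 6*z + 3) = z^5 + 9*z^4 + 20*z^3 + 22*z^2 - 9*z - 3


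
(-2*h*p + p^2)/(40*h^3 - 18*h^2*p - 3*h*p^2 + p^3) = p/(-20*h^2 - h*p + p^2)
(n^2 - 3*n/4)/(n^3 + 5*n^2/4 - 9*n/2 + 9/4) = n/(n^2 + 2*n - 3)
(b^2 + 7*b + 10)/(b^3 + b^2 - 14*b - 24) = (b + 5)/(b^2 - b - 12)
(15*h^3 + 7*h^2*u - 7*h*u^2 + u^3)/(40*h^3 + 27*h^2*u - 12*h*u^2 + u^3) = (-3*h + u)/(-8*h + u)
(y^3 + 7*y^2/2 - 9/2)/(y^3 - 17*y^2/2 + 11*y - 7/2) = (2*y^2 + 9*y + 9)/(2*y^2 - 15*y + 7)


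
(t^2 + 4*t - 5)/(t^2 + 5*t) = (t - 1)/t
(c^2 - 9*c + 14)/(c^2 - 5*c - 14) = (c - 2)/(c + 2)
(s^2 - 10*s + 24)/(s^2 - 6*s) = (s - 4)/s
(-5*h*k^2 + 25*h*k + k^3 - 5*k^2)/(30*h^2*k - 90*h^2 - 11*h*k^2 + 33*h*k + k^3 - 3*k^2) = k*(5 - k)/(6*h*k - 18*h - k^2 + 3*k)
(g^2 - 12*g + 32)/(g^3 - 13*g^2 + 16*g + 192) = (g - 4)/(g^2 - 5*g - 24)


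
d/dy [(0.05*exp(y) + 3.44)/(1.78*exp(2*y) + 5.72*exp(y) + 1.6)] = (-(0.05*exp(y) + 3.44)*(3.56*exp(y) + 5.72) + 0.089*exp(2*y) + 0.286*exp(y) + 0.08)*exp(y)/(1.78*exp(2*y) + 5.72*exp(y) + 1.6)^2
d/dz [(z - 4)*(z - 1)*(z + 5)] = 3*z^2 - 21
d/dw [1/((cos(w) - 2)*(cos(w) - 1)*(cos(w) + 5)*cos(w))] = (-23*cos(w) + 3*cos(2*w) + cos(3*w) + 13)*sin(w)/((cos(w) - 2)^2*(cos(w) - 1)^2*(cos(w) + 5)^2*cos(w)^2)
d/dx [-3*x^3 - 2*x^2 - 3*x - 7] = -9*x^2 - 4*x - 3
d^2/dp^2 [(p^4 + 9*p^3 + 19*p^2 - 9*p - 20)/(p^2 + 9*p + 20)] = 2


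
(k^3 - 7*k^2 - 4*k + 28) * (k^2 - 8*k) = k^5 - 15*k^4 + 52*k^3 + 60*k^2 - 224*k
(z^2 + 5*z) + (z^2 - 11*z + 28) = 2*z^2 - 6*z + 28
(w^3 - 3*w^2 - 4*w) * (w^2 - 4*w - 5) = w^5 - 7*w^4 + 3*w^3 + 31*w^2 + 20*w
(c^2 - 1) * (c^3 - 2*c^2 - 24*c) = c^5 - 2*c^4 - 25*c^3 + 2*c^2 + 24*c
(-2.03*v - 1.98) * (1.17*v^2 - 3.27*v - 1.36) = -2.3751*v^3 + 4.3215*v^2 + 9.2354*v + 2.6928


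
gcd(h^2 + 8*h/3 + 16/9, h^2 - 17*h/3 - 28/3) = h + 4/3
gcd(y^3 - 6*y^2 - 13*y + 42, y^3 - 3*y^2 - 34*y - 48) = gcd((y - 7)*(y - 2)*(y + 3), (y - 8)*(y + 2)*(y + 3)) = y + 3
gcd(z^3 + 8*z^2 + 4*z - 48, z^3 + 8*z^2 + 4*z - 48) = z^3 + 8*z^2 + 4*z - 48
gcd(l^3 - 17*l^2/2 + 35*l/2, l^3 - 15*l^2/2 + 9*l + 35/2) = l^2 - 17*l/2 + 35/2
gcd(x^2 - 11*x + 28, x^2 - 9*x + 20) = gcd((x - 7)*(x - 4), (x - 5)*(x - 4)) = x - 4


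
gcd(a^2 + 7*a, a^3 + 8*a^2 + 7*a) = a^2 + 7*a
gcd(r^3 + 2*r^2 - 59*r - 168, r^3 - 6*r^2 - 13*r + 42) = r + 3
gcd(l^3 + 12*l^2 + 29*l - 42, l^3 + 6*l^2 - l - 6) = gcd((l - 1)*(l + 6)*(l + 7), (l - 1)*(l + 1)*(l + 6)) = l^2 + 5*l - 6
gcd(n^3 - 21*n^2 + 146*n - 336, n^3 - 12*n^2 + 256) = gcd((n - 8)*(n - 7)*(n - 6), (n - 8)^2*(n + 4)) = n - 8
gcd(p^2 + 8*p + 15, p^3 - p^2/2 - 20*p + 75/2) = p + 5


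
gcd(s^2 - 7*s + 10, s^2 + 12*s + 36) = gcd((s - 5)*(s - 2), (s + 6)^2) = 1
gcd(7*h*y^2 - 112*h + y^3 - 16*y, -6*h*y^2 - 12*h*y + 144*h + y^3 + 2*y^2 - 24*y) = y - 4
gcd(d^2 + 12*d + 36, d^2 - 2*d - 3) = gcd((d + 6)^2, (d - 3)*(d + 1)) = 1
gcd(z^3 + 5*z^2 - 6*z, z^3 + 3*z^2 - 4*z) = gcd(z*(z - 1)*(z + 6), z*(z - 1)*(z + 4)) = z^2 - z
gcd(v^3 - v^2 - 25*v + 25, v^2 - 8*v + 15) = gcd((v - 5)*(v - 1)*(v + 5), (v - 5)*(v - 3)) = v - 5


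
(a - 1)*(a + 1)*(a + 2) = a^3 + 2*a^2 - a - 2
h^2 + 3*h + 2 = (h + 1)*(h + 2)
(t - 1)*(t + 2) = t^2 + t - 2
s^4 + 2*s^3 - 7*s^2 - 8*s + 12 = (s - 2)*(s - 1)*(s + 2)*(s + 3)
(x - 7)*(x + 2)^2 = x^3 - 3*x^2 - 24*x - 28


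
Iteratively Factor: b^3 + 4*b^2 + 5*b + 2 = (b + 1)*(b^2 + 3*b + 2) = (b + 1)*(b + 2)*(b + 1)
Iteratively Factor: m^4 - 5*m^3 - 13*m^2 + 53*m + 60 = (m + 1)*(m^3 - 6*m^2 - 7*m + 60) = (m + 1)*(m + 3)*(m^2 - 9*m + 20) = (m - 5)*(m + 1)*(m + 3)*(m - 4)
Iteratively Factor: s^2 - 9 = (s + 3)*(s - 3)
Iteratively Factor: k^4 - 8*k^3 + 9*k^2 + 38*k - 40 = (k + 2)*(k^3 - 10*k^2 + 29*k - 20) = (k - 1)*(k + 2)*(k^2 - 9*k + 20) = (k - 4)*(k - 1)*(k + 2)*(k - 5)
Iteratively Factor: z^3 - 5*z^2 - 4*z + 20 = (z + 2)*(z^2 - 7*z + 10) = (z - 5)*(z + 2)*(z - 2)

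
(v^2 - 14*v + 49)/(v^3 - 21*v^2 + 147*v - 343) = 1/(v - 7)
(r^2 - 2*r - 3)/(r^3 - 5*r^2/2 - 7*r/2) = 2*(r - 3)/(r*(2*r - 7))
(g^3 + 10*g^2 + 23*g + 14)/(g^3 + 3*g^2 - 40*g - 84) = (g + 1)/(g - 6)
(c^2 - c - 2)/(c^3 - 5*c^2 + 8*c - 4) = (c + 1)/(c^2 - 3*c + 2)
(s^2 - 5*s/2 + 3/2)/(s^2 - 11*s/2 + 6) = (s - 1)/(s - 4)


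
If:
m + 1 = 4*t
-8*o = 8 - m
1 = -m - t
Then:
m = -1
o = -9/8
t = 0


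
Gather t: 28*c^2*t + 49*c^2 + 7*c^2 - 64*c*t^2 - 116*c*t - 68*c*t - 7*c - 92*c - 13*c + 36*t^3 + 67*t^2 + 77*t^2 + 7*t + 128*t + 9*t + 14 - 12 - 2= 56*c^2 - 112*c + 36*t^3 + t^2*(144 - 64*c) + t*(28*c^2 - 184*c + 144)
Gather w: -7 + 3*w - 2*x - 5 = 3*w - 2*x - 12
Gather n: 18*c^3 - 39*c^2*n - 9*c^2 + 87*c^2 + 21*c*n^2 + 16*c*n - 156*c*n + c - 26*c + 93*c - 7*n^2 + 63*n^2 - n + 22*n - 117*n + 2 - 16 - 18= 18*c^3 + 78*c^2 + 68*c + n^2*(21*c + 56) + n*(-39*c^2 - 140*c - 96) - 32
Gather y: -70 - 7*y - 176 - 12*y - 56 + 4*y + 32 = -15*y - 270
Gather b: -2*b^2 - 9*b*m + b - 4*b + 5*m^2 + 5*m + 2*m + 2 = -2*b^2 + b*(-9*m - 3) + 5*m^2 + 7*m + 2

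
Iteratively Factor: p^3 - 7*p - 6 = (p - 3)*(p^2 + 3*p + 2) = (p - 3)*(p + 1)*(p + 2)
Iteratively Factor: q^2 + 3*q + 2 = (q + 2)*(q + 1)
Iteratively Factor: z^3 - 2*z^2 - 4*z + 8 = (z + 2)*(z^2 - 4*z + 4) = (z - 2)*(z + 2)*(z - 2)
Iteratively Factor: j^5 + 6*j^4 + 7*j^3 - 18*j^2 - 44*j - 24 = (j + 1)*(j^4 + 5*j^3 + 2*j^2 - 20*j - 24) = (j + 1)*(j + 3)*(j^3 + 2*j^2 - 4*j - 8) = (j + 1)*(j + 2)*(j + 3)*(j^2 - 4) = (j + 1)*(j + 2)^2*(j + 3)*(j - 2)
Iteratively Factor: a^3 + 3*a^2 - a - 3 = (a - 1)*(a^2 + 4*a + 3) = (a - 1)*(a + 3)*(a + 1)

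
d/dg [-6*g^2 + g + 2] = 1 - 12*g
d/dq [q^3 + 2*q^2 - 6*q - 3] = 3*q^2 + 4*q - 6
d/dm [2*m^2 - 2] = 4*m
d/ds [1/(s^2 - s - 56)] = (1 - 2*s)/(-s^2 + s + 56)^2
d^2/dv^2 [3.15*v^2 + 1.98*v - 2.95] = 6.30000000000000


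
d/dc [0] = 0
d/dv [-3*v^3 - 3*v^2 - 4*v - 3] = -9*v^2 - 6*v - 4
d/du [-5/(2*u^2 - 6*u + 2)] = 5*(2*u - 3)/(2*(u^2 - 3*u + 1)^2)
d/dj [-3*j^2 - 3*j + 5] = -6*j - 3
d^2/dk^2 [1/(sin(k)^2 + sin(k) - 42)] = (-4*sin(k)^4 - 3*sin(k)^3 - 163*sin(k)^2 - 36*sin(k) + 86)/(sin(k)^2 + sin(k) - 42)^3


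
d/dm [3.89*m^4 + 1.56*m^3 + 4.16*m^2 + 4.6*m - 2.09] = 15.56*m^3 + 4.68*m^2 + 8.32*m + 4.6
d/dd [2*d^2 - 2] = 4*d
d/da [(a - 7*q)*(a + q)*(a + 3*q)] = 3*a^2 - 6*a*q - 25*q^2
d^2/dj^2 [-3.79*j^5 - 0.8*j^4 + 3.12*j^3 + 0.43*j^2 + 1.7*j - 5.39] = -75.8*j^3 - 9.6*j^2 + 18.72*j + 0.86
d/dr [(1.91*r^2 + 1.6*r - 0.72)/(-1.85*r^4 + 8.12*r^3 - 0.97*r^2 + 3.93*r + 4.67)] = (7.067*r^5 - 6.6292*r^4 - 31.312*r^3 + 26.5975*r^2 + 16.4426*r + 10.3016)/(3.4225*r^8 - 30.044*r^7 + 69.5234*r^6 - 30.2938*r^5 + 47.4851*r^4 + 68.2166*r^3 + 6.3851*r^2 + 36.7062*r + 21.8089)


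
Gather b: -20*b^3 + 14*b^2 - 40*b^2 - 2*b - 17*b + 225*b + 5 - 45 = -20*b^3 - 26*b^2 + 206*b - 40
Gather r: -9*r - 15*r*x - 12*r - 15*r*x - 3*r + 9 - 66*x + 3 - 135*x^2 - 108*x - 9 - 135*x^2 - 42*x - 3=r*(-30*x - 24) - 270*x^2 - 216*x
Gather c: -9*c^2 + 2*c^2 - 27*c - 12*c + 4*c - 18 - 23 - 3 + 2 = -7*c^2 - 35*c - 42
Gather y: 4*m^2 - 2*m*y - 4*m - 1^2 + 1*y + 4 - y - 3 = 4*m^2 - 2*m*y - 4*m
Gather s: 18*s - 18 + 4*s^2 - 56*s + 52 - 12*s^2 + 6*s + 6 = -8*s^2 - 32*s + 40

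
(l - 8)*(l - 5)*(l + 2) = l^3 - 11*l^2 + 14*l + 80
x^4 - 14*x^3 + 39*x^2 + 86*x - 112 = (x - 8)*(x - 7)*(x - 1)*(x + 2)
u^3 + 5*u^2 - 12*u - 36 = (u - 3)*(u + 2)*(u + 6)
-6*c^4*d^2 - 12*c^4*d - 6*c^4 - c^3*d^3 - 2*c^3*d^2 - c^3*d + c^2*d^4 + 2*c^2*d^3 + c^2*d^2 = (-3*c + d)*(2*c + d)*(c*d + c)^2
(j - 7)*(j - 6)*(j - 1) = j^3 - 14*j^2 + 55*j - 42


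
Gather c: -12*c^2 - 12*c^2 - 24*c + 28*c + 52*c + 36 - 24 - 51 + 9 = -24*c^2 + 56*c - 30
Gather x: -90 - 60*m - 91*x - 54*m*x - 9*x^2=-60*m - 9*x^2 + x*(-54*m - 91) - 90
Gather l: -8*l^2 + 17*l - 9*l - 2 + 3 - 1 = -8*l^2 + 8*l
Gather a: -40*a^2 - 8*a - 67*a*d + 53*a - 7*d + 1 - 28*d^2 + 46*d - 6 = -40*a^2 + a*(45 - 67*d) - 28*d^2 + 39*d - 5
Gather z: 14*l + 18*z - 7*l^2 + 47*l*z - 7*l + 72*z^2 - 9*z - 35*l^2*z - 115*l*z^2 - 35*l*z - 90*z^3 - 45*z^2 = -7*l^2 + 7*l - 90*z^3 + z^2*(27 - 115*l) + z*(-35*l^2 + 12*l + 9)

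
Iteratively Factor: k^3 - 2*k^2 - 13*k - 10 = (k + 2)*(k^2 - 4*k - 5) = (k + 1)*(k + 2)*(k - 5)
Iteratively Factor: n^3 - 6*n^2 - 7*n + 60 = (n - 4)*(n^2 - 2*n - 15) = (n - 5)*(n - 4)*(n + 3)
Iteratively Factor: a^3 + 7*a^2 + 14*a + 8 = (a + 1)*(a^2 + 6*a + 8) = (a + 1)*(a + 4)*(a + 2)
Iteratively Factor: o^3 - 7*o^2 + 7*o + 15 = (o - 3)*(o^2 - 4*o - 5) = (o - 5)*(o - 3)*(o + 1)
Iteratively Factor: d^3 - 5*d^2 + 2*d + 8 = (d - 2)*(d^2 - 3*d - 4) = (d - 2)*(d + 1)*(d - 4)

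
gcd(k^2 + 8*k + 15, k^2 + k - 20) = k + 5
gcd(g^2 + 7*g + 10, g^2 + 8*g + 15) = g + 5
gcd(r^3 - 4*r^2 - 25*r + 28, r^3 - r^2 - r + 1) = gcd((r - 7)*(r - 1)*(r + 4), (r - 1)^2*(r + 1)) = r - 1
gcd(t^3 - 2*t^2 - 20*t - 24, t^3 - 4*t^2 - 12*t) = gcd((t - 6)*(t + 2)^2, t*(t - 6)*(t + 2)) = t^2 - 4*t - 12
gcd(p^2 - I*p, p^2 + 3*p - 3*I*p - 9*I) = 1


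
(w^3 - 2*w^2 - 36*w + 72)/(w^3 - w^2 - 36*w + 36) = (w - 2)/(w - 1)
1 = 1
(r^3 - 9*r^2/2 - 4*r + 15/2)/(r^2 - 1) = (2*r^2 - 7*r - 15)/(2*(r + 1))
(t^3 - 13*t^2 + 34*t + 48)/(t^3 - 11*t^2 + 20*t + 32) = (t - 6)/(t - 4)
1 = 1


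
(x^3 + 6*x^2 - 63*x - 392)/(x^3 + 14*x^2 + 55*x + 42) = (x^2 - x - 56)/(x^2 + 7*x + 6)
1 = 1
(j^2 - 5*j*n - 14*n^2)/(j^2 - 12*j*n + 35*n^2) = (j + 2*n)/(j - 5*n)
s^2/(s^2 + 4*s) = s/(s + 4)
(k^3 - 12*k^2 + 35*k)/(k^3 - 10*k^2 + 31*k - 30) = k*(k - 7)/(k^2 - 5*k + 6)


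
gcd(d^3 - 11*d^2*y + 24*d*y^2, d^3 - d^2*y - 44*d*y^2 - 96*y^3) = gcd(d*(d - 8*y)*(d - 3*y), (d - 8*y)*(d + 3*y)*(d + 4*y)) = -d + 8*y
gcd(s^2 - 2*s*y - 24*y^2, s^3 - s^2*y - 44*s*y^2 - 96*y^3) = s + 4*y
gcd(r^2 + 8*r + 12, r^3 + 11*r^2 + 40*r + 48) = 1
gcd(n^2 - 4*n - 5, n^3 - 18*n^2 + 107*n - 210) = n - 5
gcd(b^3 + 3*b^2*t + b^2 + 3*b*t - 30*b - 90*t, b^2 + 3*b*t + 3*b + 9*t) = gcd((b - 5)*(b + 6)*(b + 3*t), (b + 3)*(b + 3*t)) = b + 3*t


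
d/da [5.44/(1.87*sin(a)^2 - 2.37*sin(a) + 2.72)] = (12.8928 - 20.3456*sin(a))*cos(a)/(1.87*sin(a)^2 - 2.37*sin(a) + 2.72)^2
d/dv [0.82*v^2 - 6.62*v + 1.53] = 1.64*v - 6.62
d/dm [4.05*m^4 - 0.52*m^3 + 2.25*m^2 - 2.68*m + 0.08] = 16.2*m^3 - 1.56*m^2 + 4.5*m - 2.68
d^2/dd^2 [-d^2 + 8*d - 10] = -2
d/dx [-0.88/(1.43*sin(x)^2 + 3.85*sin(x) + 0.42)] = (2.5168*sin(x) + 3.388)*cos(x)/(1.43*sin(x)^2 + 3.85*sin(x) + 0.42)^2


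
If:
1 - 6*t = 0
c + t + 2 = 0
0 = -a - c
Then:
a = 13/6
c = -13/6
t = 1/6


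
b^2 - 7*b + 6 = (b - 6)*(b - 1)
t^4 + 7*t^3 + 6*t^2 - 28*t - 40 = (t - 2)*(t + 2)^2*(t + 5)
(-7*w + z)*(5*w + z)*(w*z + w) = -35*w^3*z - 35*w^3 - 2*w^2*z^2 - 2*w^2*z + w*z^3 + w*z^2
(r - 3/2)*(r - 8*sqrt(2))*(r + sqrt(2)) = r^3 - 7*sqrt(2)*r^2 - 3*r^2/2 - 16*r + 21*sqrt(2)*r/2 + 24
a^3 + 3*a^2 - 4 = (a - 1)*(a + 2)^2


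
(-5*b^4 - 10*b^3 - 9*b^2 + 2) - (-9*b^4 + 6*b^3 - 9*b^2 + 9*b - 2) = 4*b^4 - 16*b^3 - 9*b + 4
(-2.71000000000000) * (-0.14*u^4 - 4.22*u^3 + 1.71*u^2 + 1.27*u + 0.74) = 0.3794*u^4 + 11.4362*u^3 - 4.6341*u^2 - 3.4417*u - 2.0054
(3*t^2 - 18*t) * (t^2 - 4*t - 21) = 3*t^4 - 30*t^3 + 9*t^2 + 378*t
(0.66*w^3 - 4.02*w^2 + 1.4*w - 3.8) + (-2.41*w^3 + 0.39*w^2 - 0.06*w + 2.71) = -1.75*w^3 - 3.63*w^2 + 1.34*w - 1.09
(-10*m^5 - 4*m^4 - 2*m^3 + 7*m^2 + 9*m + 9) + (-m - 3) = -10*m^5 - 4*m^4 - 2*m^3 + 7*m^2 + 8*m + 6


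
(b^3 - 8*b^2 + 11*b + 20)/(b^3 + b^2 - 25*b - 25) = (b - 4)/(b + 5)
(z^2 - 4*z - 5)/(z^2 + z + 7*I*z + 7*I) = (z - 5)/(z + 7*I)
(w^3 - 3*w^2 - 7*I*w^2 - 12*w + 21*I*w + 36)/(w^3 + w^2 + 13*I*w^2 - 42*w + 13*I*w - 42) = (w^3 + w^2*(-3 - 7*I) + w*(-12 + 21*I) + 36)/(w^3 + w^2*(1 + 13*I) + w*(-42 + 13*I) - 42)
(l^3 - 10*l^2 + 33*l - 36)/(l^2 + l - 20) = (l^2 - 6*l + 9)/(l + 5)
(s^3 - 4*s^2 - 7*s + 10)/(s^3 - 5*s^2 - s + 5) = (s + 2)/(s + 1)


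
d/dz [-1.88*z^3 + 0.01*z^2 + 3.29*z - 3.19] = -5.64*z^2 + 0.02*z + 3.29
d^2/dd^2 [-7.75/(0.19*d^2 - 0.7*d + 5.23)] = (0.55955*d^2 - 2.0615*d - 7.75*(0.38*d - 0.7)*(0.76*d - 1.4) + 15.40235)/(0.19*d^2 - 0.7*d + 5.23)^3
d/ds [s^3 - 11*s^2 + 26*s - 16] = 3*s^2 - 22*s + 26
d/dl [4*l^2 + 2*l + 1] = 8*l + 2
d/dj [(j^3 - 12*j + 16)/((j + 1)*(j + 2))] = (j^4 + 6*j^3 + 18*j^2 - 32*j - 72)/(j^4 + 6*j^3 + 13*j^2 + 12*j + 4)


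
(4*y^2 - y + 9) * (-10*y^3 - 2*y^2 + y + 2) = -40*y^5 + 2*y^4 - 84*y^3 - 11*y^2 + 7*y + 18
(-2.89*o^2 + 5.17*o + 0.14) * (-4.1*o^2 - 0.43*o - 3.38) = 11.849*o^4 - 19.9543*o^3 + 6.9711*o^2 - 17.5348*o - 0.4732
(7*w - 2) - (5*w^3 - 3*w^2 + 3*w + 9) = -5*w^3 + 3*w^2 + 4*w - 11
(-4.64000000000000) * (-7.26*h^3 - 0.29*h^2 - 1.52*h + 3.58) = 33.6864*h^3 + 1.3456*h^2 + 7.0528*h - 16.6112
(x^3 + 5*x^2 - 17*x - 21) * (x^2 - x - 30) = x^5 + 4*x^4 - 52*x^3 - 154*x^2 + 531*x + 630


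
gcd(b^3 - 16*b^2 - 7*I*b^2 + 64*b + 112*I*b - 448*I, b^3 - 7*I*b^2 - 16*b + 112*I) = b - 7*I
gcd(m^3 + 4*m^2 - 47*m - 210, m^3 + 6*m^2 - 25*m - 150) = m^2 + 11*m + 30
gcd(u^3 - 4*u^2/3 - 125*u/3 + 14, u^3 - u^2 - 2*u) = 1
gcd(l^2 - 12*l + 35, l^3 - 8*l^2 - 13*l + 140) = l^2 - 12*l + 35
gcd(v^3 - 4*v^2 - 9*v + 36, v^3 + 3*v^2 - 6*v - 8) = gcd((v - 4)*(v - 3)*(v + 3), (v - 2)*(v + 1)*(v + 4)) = 1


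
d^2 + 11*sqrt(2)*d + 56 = (d + 4*sqrt(2))*(d + 7*sqrt(2))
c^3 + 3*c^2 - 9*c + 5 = (c - 1)^2*(c + 5)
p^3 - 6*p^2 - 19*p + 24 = (p - 8)*(p - 1)*(p + 3)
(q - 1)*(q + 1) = q^2 - 1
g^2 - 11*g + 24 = (g - 8)*(g - 3)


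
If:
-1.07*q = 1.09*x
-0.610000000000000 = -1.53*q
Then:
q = 0.40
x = -0.39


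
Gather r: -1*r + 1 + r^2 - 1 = r^2 - r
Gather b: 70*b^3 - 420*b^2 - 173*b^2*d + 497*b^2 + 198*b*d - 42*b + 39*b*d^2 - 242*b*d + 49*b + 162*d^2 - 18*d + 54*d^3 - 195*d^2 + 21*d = 70*b^3 + b^2*(77 - 173*d) + b*(39*d^2 - 44*d + 7) + 54*d^3 - 33*d^2 + 3*d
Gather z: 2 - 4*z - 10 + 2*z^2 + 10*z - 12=2*z^2 + 6*z - 20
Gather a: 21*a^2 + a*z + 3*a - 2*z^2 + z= 21*a^2 + a*(z + 3) - 2*z^2 + z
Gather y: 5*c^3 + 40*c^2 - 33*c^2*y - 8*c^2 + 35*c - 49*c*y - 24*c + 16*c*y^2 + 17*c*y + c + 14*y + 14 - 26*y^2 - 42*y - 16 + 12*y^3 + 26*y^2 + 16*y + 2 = 5*c^3 + 32*c^2 + 16*c*y^2 + 12*c + 12*y^3 + y*(-33*c^2 - 32*c - 12)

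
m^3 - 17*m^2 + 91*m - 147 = (m - 7)^2*(m - 3)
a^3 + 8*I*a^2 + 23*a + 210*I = (a - 5*I)*(a + 6*I)*(a + 7*I)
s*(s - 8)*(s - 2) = s^3 - 10*s^2 + 16*s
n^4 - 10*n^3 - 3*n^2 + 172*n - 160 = (n - 8)*(n - 5)*(n - 1)*(n + 4)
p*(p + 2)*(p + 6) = p^3 + 8*p^2 + 12*p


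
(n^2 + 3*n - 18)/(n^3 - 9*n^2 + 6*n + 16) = (n^2 + 3*n - 18)/(n^3 - 9*n^2 + 6*n + 16)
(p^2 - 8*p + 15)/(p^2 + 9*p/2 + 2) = 2*(p^2 - 8*p + 15)/(2*p^2 + 9*p + 4)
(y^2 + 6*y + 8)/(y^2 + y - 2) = (y + 4)/(y - 1)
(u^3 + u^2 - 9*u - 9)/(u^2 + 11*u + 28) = (u^3 + u^2 - 9*u - 9)/(u^2 + 11*u + 28)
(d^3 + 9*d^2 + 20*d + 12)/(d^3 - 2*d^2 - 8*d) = (d^2 + 7*d + 6)/(d*(d - 4))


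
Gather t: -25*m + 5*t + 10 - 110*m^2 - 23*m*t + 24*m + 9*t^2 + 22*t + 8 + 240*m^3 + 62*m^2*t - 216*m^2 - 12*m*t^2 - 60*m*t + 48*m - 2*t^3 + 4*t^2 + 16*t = 240*m^3 - 326*m^2 + 47*m - 2*t^3 + t^2*(13 - 12*m) + t*(62*m^2 - 83*m + 43) + 18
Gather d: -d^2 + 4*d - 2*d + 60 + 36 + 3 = -d^2 + 2*d + 99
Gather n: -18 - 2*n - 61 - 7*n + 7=-9*n - 72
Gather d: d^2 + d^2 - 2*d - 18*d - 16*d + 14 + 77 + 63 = 2*d^2 - 36*d + 154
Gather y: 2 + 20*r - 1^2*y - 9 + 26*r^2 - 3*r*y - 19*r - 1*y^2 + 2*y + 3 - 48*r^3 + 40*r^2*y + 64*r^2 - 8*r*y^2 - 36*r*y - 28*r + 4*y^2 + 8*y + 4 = -48*r^3 + 90*r^2 - 27*r + y^2*(3 - 8*r) + y*(40*r^2 - 39*r + 9)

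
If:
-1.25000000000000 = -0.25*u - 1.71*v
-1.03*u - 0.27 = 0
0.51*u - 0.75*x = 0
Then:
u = -0.26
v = 0.77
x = -0.18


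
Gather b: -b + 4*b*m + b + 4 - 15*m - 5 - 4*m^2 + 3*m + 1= 4*b*m - 4*m^2 - 12*m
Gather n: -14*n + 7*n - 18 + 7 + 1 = -7*n - 10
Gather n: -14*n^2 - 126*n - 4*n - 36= -14*n^2 - 130*n - 36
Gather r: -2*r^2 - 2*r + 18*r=-2*r^2 + 16*r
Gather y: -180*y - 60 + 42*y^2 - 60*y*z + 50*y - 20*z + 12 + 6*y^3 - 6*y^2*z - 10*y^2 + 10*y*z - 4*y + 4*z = 6*y^3 + y^2*(32 - 6*z) + y*(-50*z - 134) - 16*z - 48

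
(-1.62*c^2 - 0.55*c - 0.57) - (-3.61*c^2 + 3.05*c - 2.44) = 1.99*c^2 - 3.6*c + 1.87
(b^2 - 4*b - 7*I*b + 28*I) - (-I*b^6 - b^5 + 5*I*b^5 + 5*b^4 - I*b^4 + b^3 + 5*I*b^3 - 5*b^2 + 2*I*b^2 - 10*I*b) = I*b^6 + b^5 - 5*I*b^5 - 5*b^4 + I*b^4 - b^3 - 5*I*b^3 + 6*b^2 - 2*I*b^2 - 4*b + 3*I*b + 28*I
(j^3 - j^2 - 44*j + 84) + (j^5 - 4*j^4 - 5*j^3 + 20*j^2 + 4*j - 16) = j^5 - 4*j^4 - 4*j^3 + 19*j^2 - 40*j + 68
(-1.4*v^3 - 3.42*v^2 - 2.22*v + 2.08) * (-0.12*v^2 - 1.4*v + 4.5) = 0.168*v^5 + 2.3704*v^4 - 1.2456*v^3 - 12.5316*v^2 - 12.902*v + 9.36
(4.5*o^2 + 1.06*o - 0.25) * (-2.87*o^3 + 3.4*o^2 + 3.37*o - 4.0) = -12.915*o^5 + 12.2578*o^4 + 19.4865*o^3 - 15.2778*o^2 - 5.0825*o + 1.0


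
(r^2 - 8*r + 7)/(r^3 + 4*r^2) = (r^2 - 8*r + 7)/(r^2*(r + 4))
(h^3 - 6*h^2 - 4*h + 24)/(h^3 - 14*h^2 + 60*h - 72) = (h + 2)/(h - 6)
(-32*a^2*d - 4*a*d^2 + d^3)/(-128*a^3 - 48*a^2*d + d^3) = d/(4*a + d)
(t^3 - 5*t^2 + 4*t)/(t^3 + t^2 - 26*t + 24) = t/(t + 6)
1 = 1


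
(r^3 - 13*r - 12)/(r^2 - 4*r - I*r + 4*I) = (r^2 + 4*r + 3)/(r - I)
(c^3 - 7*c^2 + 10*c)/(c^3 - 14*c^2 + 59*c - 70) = c/(c - 7)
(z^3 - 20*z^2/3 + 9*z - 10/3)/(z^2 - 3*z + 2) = (3*z^2 - 17*z + 10)/(3*(z - 2))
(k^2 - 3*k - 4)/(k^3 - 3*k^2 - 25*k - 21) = (k - 4)/(k^2 - 4*k - 21)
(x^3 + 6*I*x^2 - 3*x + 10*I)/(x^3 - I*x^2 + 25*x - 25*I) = (x + 2*I)/(x - 5*I)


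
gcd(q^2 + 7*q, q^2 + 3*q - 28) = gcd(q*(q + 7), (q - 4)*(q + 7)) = q + 7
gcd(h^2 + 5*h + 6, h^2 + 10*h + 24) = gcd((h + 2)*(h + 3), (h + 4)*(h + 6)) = 1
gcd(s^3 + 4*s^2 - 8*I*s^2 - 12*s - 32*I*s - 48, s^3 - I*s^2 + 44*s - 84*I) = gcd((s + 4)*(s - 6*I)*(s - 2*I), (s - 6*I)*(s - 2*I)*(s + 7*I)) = s^2 - 8*I*s - 12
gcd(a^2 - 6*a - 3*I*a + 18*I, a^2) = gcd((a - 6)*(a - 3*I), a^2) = 1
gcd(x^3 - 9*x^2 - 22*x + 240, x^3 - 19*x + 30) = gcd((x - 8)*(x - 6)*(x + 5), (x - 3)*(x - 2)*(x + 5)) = x + 5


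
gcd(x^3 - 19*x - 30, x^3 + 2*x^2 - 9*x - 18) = x^2 + 5*x + 6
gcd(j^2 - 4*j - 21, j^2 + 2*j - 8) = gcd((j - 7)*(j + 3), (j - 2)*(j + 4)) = 1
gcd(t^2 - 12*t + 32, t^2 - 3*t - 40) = t - 8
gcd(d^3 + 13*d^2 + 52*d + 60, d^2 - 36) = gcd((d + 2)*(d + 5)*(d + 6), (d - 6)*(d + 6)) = d + 6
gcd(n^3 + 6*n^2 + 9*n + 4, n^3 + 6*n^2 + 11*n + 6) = n + 1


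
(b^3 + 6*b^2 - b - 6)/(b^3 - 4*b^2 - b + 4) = (b + 6)/(b - 4)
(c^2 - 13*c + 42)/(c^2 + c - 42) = (c - 7)/(c + 7)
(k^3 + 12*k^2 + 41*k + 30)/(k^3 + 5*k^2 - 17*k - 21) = (k^2 + 11*k + 30)/(k^2 + 4*k - 21)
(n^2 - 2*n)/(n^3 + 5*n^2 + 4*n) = (n - 2)/(n^2 + 5*n + 4)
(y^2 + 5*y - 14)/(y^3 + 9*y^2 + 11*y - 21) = (y - 2)/(y^2 + 2*y - 3)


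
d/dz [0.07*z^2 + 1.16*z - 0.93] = 0.14*z + 1.16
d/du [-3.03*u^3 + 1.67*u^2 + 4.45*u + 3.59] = -9.09*u^2 + 3.34*u + 4.45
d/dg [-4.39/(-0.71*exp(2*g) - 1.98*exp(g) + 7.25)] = (-6.2338*exp(g) - 8.6922)*exp(g)/(0.71*exp(2*g) + 1.98*exp(g) - 7.25)^2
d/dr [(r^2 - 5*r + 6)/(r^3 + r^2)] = (-r^3 + 10*r^2 - 13*r - 12)/(r^3*(r^2 + 2*r + 1))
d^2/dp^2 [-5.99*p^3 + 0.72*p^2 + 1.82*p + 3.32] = 1.44 - 35.94*p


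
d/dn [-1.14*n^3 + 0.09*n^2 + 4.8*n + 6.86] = -3.42*n^2 + 0.18*n + 4.8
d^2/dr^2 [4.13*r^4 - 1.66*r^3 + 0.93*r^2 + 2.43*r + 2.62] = 49.56*r^2 - 9.96*r + 1.86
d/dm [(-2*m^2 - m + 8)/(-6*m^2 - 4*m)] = (m^2 + 48*m + 16)/(2*m^2*(9*m^2 + 12*m + 4))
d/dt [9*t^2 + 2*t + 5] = 18*t + 2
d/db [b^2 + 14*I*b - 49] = 2*b + 14*I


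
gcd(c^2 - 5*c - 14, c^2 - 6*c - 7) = c - 7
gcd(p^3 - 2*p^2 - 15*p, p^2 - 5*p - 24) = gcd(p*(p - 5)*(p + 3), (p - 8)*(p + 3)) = p + 3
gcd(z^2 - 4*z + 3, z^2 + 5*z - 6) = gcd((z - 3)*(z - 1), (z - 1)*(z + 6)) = z - 1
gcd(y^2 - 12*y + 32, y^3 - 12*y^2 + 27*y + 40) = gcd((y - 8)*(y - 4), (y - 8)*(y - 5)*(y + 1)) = y - 8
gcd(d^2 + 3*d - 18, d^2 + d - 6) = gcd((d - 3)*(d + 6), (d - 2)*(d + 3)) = 1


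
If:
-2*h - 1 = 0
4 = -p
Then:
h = -1/2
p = -4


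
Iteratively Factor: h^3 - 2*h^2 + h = (h)*(h^2 - 2*h + 1) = h*(h - 1)*(h - 1)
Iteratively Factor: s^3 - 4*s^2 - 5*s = (s + 1)*(s^2 - 5*s) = s*(s + 1)*(s - 5)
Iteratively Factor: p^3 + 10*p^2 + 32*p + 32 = (p + 2)*(p^2 + 8*p + 16) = (p + 2)*(p + 4)*(p + 4)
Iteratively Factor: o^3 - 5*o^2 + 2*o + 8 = (o - 2)*(o^2 - 3*o - 4) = (o - 2)*(o + 1)*(o - 4)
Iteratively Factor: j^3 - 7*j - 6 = (j + 1)*(j^2 - j - 6) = (j - 3)*(j + 1)*(j + 2)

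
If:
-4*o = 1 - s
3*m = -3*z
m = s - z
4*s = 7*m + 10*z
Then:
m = 0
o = -1/4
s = 0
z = 0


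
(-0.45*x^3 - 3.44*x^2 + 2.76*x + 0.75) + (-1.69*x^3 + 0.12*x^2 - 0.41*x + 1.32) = -2.14*x^3 - 3.32*x^2 + 2.35*x + 2.07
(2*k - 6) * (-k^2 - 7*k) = -2*k^3 - 8*k^2 + 42*k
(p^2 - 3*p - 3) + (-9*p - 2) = p^2 - 12*p - 5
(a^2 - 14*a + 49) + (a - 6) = a^2 - 13*a + 43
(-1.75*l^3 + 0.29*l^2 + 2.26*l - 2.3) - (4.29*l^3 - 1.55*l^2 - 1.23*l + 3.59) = -6.04*l^3 + 1.84*l^2 + 3.49*l - 5.89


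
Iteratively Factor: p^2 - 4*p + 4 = (p - 2)*(p - 2)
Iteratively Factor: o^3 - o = (o + 1)*(o^2 - o) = (o - 1)*(o + 1)*(o)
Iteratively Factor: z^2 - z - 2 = (z - 2)*(z + 1)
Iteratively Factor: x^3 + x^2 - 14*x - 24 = (x + 3)*(x^2 - 2*x - 8) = (x + 2)*(x + 3)*(x - 4)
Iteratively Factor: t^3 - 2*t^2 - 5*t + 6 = (t - 1)*(t^2 - t - 6) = (t - 3)*(t - 1)*(t + 2)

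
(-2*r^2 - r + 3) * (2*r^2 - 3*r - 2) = -4*r^4 + 4*r^3 + 13*r^2 - 7*r - 6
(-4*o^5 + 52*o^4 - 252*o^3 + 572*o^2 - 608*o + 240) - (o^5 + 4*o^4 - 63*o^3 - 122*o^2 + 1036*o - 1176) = -5*o^5 + 48*o^4 - 189*o^3 + 694*o^2 - 1644*o + 1416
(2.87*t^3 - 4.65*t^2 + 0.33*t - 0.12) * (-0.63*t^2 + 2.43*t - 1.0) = -1.8081*t^5 + 9.9036*t^4 - 14.3774*t^3 + 5.5275*t^2 - 0.6216*t + 0.12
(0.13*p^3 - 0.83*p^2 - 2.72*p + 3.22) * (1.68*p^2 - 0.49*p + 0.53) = 0.2184*p^5 - 1.4581*p^4 - 4.094*p^3 + 6.3025*p^2 - 3.0194*p + 1.7066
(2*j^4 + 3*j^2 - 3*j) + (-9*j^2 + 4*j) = 2*j^4 - 6*j^2 + j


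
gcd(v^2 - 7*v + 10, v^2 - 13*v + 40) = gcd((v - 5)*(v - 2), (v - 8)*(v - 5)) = v - 5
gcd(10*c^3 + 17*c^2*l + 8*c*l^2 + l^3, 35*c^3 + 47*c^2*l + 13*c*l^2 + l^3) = 5*c^2 + 6*c*l + l^2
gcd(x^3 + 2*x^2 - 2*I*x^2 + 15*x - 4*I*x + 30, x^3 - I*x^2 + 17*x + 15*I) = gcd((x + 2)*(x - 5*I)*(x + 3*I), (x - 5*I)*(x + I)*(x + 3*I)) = x^2 - 2*I*x + 15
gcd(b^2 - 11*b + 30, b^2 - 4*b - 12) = b - 6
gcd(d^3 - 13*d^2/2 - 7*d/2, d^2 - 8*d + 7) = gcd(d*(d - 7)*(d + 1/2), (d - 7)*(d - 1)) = d - 7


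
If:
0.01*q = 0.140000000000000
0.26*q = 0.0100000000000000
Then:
No Solution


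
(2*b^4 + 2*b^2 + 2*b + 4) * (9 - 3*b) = -6*b^5 + 18*b^4 - 6*b^3 + 12*b^2 + 6*b + 36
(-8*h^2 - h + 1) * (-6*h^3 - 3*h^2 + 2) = 48*h^5 + 30*h^4 - 3*h^3 - 19*h^2 - 2*h + 2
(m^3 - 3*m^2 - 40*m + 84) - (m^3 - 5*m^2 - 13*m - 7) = 2*m^2 - 27*m + 91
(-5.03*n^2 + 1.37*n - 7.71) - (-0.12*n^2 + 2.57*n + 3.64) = -4.91*n^2 - 1.2*n - 11.35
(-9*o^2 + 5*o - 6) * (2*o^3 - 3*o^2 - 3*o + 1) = -18*o^5 + 37*o^4 - 6*o^2 + 23*o - 6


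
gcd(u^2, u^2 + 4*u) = u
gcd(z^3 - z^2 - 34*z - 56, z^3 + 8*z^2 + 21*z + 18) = z + 2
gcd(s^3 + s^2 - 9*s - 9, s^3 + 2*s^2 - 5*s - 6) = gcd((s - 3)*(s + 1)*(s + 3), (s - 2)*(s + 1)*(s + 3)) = s^2 + 4*s + 3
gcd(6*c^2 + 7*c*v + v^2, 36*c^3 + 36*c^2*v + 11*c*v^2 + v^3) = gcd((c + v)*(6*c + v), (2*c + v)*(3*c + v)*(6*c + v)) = 6*c + v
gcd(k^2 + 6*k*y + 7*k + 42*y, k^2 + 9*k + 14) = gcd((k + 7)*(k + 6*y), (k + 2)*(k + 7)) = k + 7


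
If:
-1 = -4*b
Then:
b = 1/4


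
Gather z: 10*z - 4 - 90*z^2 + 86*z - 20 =-90*z^2 + 96*z - 24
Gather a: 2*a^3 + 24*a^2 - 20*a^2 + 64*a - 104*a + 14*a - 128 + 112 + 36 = 2*a^3 + 4*a^2 - 26*a + 20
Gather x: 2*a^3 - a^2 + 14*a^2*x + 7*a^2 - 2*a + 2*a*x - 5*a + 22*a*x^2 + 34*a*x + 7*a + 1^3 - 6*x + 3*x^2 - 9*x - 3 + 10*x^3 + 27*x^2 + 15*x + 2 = 2*a^3 + 6*a^2 + 10*x^3 + x^2*(22*a + 30) + x*(14*a^2 + 36*a)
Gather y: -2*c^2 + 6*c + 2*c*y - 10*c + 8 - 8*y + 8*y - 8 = -2*c^2 + 2*c*y - 4*c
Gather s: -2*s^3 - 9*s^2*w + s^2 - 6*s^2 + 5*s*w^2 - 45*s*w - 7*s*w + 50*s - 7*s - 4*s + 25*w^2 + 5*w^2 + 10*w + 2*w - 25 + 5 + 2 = -2*s^3 + s^2*(-9*w - 5) + s*(5*w^2 - 52*w + 39) + 30*w^2 + 12*w - 18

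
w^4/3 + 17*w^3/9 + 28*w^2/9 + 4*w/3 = w*(w/3 + 1)*(w + 2/3)*(w + 2)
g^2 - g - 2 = (g - 2)*(g + 1)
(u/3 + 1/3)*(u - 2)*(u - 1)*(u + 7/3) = u^4/3 + u^3/9 - 17*u^2/9 - u/9 + 14/9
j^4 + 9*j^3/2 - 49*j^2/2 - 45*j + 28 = (j - 4)*(j - 1/2)*(j + 2)*(j + 7)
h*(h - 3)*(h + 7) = h^3 + 4*h^2 - 21*h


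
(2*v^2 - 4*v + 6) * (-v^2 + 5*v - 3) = -2*v^4 + 14*v^3 - 32*v^2 + 42*v - 18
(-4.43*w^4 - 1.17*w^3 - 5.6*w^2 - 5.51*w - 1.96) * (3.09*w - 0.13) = -13.6887*w^5 - 3.0394*w^4 - 17.1519*w^3 - 16.2979*w^2 - 5.3401*w + 0.2548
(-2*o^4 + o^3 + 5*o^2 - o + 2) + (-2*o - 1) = -2*o^4 + o^3 + 5*o^2 - 3*o + 1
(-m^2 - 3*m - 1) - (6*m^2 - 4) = -7*m^2 - 3*m + 3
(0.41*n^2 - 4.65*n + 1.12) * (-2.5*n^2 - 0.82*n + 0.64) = -1.025*n^4 + 11.2888*n^3 + 1.2754*n^2 - 3.8944*n + 0.7168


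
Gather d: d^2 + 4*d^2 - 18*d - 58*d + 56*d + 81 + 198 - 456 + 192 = 5*d^2 - 20*d + 15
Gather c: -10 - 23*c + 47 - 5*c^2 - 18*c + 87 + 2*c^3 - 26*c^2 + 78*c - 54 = 2*c^3 - 31*c^2 + 37*c + 70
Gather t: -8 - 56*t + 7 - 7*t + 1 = -63*t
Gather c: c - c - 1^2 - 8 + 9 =0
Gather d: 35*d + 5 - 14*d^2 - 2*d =-14*d^2 + 33*d + 5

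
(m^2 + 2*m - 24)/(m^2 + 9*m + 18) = (m - 4)/(m + 3)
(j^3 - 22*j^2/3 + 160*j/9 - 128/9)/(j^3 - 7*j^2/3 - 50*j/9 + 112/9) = (3*j - 8)/(3*j + 7)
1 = 1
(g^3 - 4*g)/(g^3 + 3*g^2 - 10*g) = (g + 2)/(g + 5)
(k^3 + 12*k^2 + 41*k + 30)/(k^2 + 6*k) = k + 6 + 5/k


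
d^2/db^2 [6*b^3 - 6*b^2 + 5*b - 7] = 36*b - 12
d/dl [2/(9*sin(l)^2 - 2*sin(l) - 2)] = 4*(1 - 9*sin(l))*cos(l)/(-9*sin(l)^2 + 2*sin(l) + 2)^2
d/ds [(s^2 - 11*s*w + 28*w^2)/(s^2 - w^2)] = w*(11*s^2 - 58*s*w + 11*w^2)/(s^4 - 2*s^2*w^2 + w^4)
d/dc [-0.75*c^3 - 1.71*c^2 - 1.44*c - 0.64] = -2.25*c^2 - 3.42*c - 1.44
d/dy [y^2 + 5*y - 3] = 2*y + 5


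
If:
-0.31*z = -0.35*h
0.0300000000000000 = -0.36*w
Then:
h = 0.885714285714286*z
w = -0.08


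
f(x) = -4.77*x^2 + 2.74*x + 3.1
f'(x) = 2.74 - 9.54*x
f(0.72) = 2.60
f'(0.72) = -4.13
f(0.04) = 3.20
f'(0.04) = 2.36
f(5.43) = -122.66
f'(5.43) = -49.06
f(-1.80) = -17.29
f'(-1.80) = 19.91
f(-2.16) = -25.07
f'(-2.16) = 23.35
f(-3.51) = -65.28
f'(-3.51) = 36.23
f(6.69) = -192.06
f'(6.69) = -61.08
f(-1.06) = -5.16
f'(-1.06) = 12.85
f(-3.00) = -48.05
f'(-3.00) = 31.36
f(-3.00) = -48.05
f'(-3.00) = 31.36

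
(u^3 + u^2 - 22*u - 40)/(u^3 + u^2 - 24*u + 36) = (u^3 + u^2 - 22*u - 40)/(u^3 + u^2 - 24*u + 36)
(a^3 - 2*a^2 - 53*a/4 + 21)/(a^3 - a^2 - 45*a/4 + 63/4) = (a - 4)/(a - 3)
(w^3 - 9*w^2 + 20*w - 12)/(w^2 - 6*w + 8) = (w^2 - 7*w + 6)/(w - 4)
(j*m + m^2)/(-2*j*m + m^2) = (-j - m)/(2*j - m)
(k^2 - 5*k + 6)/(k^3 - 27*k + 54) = (k - 2)/(k^2 + 3*k - 18)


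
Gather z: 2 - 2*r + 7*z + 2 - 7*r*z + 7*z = -2*r + z*(14 - 7*r) + 4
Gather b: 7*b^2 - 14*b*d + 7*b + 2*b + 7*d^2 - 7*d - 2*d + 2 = 7*b^2 + b*(9 - 14*d) + 7*d^2 - 9*d + 2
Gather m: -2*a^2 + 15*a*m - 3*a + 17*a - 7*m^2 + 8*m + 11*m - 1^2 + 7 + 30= -2*a^2 + 14*a - 7*m^2 + m*(15*a + 19) + 36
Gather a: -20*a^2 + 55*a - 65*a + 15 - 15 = -20*a^2 - 10*a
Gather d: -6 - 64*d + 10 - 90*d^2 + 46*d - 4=-90*d^2 - 18*d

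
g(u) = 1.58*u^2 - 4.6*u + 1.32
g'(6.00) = 14.36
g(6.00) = 30.60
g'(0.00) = -4.60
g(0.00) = 1.32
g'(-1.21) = -8.42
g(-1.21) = 9.20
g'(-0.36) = -5.74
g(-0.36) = 3.18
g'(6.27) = 15.21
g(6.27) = 34.59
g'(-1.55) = -9.50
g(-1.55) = 12.25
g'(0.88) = -1.82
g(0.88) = -1.50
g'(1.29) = -0.52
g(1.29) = -1.98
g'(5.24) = 11.96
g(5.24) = 20.60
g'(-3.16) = -14.59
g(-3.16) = 31.63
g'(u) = 3.16*u - 4.6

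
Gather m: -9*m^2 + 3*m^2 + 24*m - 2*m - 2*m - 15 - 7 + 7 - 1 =-6*m^2 + 20*m - 16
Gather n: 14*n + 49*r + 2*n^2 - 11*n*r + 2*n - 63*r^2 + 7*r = 2*n^2 + n*(16 - 11*r) - 63*r^2 + 56*r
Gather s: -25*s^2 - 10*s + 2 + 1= -25*s^2 - 10*s + 3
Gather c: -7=-7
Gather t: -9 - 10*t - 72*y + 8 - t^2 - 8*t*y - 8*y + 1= -t^2 + t*(-8*y - 10) - 80*y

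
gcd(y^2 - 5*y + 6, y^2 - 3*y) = y - 3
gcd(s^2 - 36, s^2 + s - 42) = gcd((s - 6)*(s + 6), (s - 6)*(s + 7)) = s - 6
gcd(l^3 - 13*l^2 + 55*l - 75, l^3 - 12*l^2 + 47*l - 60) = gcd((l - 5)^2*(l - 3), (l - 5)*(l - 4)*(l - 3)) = l^2 - 8*l + 15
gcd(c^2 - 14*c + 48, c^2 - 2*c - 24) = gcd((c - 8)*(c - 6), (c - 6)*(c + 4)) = c - 6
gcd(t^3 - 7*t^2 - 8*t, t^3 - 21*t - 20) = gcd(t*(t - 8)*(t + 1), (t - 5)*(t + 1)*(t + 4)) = t + 1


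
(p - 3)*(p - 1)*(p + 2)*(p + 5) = p^4 + 3*p^3 - 15*p^2 - 19*p + 30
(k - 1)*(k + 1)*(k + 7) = k^3 + 7*k^2 - k - 7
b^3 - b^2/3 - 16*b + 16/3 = (b - 4)*(b - 1/3)*(b + 4)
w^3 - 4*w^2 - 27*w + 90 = (w - 6)*(w - 3)*(w + 5)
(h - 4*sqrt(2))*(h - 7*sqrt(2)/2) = h^2 - 15*sqrt(2)*h/2 + 28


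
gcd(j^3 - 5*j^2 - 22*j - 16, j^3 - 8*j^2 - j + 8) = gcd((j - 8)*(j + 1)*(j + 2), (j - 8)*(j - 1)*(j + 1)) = j^2 - 7*j - 8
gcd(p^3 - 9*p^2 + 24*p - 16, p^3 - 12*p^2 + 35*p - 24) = p - 1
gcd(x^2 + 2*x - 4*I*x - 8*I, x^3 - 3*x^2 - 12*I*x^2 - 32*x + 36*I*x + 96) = x - 4*I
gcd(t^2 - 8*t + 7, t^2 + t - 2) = t - 1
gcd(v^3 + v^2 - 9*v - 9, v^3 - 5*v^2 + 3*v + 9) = v^2 - 2*v - 3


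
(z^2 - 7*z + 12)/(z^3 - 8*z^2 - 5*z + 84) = (z - 3)/(z^2 - 4*z - 21)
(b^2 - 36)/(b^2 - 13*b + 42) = (b + 6)/(b - 7)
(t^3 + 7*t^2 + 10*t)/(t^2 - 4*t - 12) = t*(t + 5)/(t - 6)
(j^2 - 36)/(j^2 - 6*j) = (j + 6)/j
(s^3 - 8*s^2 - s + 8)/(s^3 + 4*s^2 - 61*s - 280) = (s^2 - 1)/(s^2 + 12*s + 35)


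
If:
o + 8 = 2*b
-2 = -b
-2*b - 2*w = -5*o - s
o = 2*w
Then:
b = 2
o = -4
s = 20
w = -2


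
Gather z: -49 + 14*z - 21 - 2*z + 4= 12*z - 66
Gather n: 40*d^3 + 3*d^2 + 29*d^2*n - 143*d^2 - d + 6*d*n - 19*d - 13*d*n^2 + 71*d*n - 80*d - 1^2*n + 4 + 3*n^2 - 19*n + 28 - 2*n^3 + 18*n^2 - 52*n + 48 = 40*d^3 - 140*d^2 - 100*d - 2*n^3 + n^2*(21 - 13*d) + n*(29*d^2 + 77*d - 72) + 80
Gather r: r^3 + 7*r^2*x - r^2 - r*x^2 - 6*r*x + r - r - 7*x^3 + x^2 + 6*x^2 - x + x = r^3 + r^2*(7*x - 1) + r*(-x^2 - 6*x) - 7*x^3 + 7*x^2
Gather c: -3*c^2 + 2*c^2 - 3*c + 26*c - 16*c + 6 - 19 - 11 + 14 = -c^2 + 7*c - 10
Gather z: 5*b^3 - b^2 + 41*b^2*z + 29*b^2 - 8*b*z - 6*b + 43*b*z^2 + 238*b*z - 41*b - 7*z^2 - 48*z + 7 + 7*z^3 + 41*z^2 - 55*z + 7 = 5*b^3 + 28*b^2 - 47*b + 7*z^3 + z^2*(43*b + 34) + z*(41*b^2 + 230*b - 103) + 14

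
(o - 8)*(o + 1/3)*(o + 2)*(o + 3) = o^4 - 8*o^3/3 - 35*o^2 - 178*o/3 - 16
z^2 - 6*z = z*(z - 6)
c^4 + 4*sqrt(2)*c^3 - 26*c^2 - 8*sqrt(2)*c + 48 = (c - 2*sqrt(2))*(c - sqrt(2))*(c + sqrt(2))*(c + 6*sqrt(2))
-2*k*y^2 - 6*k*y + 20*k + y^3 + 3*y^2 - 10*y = (-2*k + y)*(y - 2)*(y + 5)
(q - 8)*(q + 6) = q^2 - 2*q - 48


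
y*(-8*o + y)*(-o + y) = 8*o^2*y - 9*o*y^2 + y^3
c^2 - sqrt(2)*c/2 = c*(c - sqrt(2)/2)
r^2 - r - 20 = (r - 5)*(r + 4)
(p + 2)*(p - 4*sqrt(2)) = p^2 - 4*sqrt(2)*p + 2*p - 8*sqrt(2)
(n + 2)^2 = n^2 + 4*n + 4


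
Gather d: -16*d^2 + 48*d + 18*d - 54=-16*d^2 + 66*d - 54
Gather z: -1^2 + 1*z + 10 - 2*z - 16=-z - 7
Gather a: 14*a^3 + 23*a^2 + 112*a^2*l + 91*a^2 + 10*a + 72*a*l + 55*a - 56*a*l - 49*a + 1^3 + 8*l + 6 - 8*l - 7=14*a^3 + a^2*(112*l + 114) + a*(16*l + 16)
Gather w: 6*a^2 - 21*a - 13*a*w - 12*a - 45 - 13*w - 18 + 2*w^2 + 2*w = 6*a^2 - 33*a + 2*w^2 + w*(-13*a - 11) - 63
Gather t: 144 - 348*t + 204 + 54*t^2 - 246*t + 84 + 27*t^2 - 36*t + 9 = 81*t^2 - 630*t + 441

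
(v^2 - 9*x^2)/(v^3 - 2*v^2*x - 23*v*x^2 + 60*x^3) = (-v - 3*x)/(-v^2 - v*x + 20*x^2)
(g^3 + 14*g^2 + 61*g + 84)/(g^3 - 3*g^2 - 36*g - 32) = (g^2 + 10*g + 21)/(g^2 - 7*g - 8)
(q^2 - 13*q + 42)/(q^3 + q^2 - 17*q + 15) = (q^2 - 13*q + 42)/(q^3 + q^2 - 17*q + 15)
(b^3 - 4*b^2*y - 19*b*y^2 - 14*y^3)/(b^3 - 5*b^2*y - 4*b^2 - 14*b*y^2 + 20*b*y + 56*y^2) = (b + y)/(b - 4)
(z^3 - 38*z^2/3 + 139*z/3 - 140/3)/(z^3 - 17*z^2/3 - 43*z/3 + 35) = (z - 4)/(z + 3)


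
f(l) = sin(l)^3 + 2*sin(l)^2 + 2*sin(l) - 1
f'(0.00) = 2.00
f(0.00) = -1.00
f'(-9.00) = -0.78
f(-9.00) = -1.55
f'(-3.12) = -1.91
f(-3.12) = -1.04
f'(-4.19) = -3.85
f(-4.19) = 2.89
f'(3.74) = -0.58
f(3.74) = -1.67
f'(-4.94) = 1.97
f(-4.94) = 3.77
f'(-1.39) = 0.17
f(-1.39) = -1.98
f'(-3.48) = -3.45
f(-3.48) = -0.08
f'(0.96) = 4.18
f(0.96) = 2.53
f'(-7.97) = -0.11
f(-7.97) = -1.99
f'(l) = 3*sin(l)^2*cos(l) + 4*sin(l)*cos(l) + 2*cos(l)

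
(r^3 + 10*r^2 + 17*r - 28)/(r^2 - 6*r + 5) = (r^2 + 11*r + 28)/(r - 5)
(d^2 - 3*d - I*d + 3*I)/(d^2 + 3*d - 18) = (d - I)/(d + 6)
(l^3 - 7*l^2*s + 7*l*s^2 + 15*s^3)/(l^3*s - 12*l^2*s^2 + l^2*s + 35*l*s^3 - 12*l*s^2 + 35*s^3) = (-l^2 + 2*l*s + 3*s^2)/(s*(-l^2 + 7*l*s - l + 7*s))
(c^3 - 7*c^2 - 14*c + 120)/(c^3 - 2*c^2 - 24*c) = (c - 5)/c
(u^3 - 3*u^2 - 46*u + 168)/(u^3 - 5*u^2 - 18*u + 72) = (u^2 + 3*u - 28)/(u^2 + u - 12)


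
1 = 1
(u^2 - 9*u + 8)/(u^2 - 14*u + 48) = (u - 1)/(u - 6)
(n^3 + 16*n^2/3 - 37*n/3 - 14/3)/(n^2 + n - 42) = (3*n^2 - 5*n - 2)/(3*(n - 6))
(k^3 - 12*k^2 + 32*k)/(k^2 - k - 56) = k*(k - 4)/(k + 7)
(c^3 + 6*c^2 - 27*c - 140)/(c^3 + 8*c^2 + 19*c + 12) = (c^2 + 2*c - 35)/(c^2 + 4*c + 3)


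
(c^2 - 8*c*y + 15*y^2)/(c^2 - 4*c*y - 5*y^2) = (c - 3*y)/(c + y)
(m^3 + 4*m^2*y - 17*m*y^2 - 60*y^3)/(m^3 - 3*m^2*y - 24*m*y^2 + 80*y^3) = (-m - 3*y)/(-m + 4*y)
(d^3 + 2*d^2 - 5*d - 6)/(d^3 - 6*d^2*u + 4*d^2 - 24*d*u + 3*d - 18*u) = (2 - d)/(-d + 6*u)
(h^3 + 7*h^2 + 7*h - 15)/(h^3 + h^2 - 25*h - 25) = (h^2 + 2*h - 3)/(h^2 - 4*h - 5)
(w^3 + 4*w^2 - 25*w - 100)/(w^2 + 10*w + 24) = (w^2 - 25)/(w + 6)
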